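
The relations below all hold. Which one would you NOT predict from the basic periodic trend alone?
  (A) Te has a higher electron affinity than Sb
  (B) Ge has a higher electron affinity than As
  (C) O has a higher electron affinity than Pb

(B)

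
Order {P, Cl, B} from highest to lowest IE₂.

After 1 electron has been removed, what remains? P⁺ still has 4 valence electrons; Cl⁺ still has 6 valence electrons; B⁺ still has 2 valence electrons.
All are still removing valence electrons, so compare the +1 ions as you would atoms: IE_2 generally rises across a period (higher Z_eff) and falls down a group (larger shell), subject to the usual subshell exceptions.
Valence configurations: P⁺ [Ne]3s²3p², Cl⁺ [Ne]3s²3p⁴, B⁺ [He]2s².
Approximate IE_2 values (kJ/mol): P 1907, Cl 2298, B 2427.
So the second ionization energies run P < Cl < B.

B > Cl > P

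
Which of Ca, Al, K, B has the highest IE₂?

IE_2 is the cost of taking one more electron from the +1 cation: Ca⁺ still has 1 valence electron; Al⁺ still has 2 valence electrons; K⁺ is the bare [Ar] core; B⁺ still has 2 valence electrons.
Pulling an electron out of a noble-gas core costs far more than removing a remaining valence electron, so K sits at the high end of IE_2.
Valence configurations: Ca⁺ [Ar]4s¹, Al⁺ [Ne]3s², B⁺ [He]2s².
Approximate IE_2 values (kJ/mol): Ca 1145, Al 1817, K 3052, B 2427.
Hence IE_2: Ca < Al < B < K.

K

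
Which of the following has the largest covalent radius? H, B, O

B

Atomic radius shrinks across a period as nuclear charge pulls the same shell inward, and grows down a group as new shells are added.
Here both period and group differ, so the two effects have to be weighed against each other.
O > H: the two effects oppose for this pair; the down-group effect wins (63 vs 32 pm).
B > O: both are in period 2; the period trend gives B the larger value.
Approximate values (pm): H 32, B 85, O 63.
The largest covalent radius among these belongs to B.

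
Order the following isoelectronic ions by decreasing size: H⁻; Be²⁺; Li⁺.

H⁻ > Li⁺ > Be²⁺

All of these have 2 electrons, so size is governed by nuclear charge alone: the more protons, the stronger the pull on the same electron cloud, and the smaller the ion.
Nuclear charges: Be²⁺ (Z=4), Li⁺ (Z=3), H⁻ (Z=1).
Largest to smallest: H⁻ > Li⁺ > Be²⁺.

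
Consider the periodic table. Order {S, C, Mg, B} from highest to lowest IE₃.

Mg > C > B > S

IE_3 is the cost of taking one more electron from the +2 cation: S²⁺ still has 4 valence electrons; C²⁺ still has 2 valence electrons; Mg²⁺ is the bare [Ne] core; B²⁺ still has 1 valence electron.
Pulling an electron out of a noble-gas core costs far more than removing a remaining valence electron, so Mg sits at the high end of IE_3.
Valence configurations: S²⁺ [Ne]3s²3p², C²⁺ [He]2s², B²⁺ [He]2s¹.
The numbers (kJ/mol): S 3357, C 4620, Mg 7733, B 3660.
Putting it together, IE_3: S < B < C < Mg.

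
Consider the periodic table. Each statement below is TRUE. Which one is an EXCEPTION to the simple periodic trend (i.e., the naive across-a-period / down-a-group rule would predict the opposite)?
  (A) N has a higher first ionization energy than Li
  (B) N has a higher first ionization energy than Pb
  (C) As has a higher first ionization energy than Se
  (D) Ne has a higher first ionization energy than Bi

(C)

The general trend: first ionization energy increases across a period and decreases down a group.
(A) N (period 2, group 15) vs Li (period 2, group 1): the stated order agrees with the simple trend.
(B) N (period 2, group 15) vs Pb (period 6, group 14): the stated order agrees with the simple trend.
(C) As (period 4, group 15) vs Se (period 4, group 16): the stated order contradicts the simple trend.
(D) Ne (period 2, group 18) vs Bi (period 6, group 15): the stated order agrees with the simple trend.
The exception is (C): Se (4p⁴) ionizes more easily than half-filled As (4p³).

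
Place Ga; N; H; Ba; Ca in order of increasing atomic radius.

H, N, Ga, Ca, Ba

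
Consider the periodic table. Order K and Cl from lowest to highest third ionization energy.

Cl, K

Consider each +2 ion: K²⁺ is already 1 electron into the core; Cl²⁺ still has 5 valence electrons.
Pulling an electron out of a noble-gas core costs far more than removing a remaining valence electron, so K sits at the high end of IE_3.
The numbers (kJ/mol): K 4420, Cl 3822.
Hence IE_3: Cl < K.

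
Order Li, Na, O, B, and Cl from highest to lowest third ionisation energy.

Li, Na, O, Cl, B

IE_3 is the cost of taking one more electron from the +2 cation: Li²⁺ is already 1 electron into the core; Na²⁺ is already 1 electron into the core; O²⁺ still has 4 valence electrons; B²⁺ still has 1 valence electron; Cl²⁺ still has 5 valence electrons.
Breaking into a closed-shell core is much more expensive than removing a leftover valence electron — Na and Li have the largest IE_3 here.
Valence configurations: O²⁺ [He]2s²2p², B²⁺ [He]2s¹, Cl²⁺ [Ne]3s²3p³.
The numbers (kJ/mol): Li 11815, Na 6910, O 5300, B 3660, Cl 3822.
Putting it together, IE_3: B < Cl < O < Na < Li.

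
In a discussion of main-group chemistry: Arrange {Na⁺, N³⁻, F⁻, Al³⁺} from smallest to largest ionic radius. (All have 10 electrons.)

Al³⁺ < Na⁺ < F⁻ < N³⁻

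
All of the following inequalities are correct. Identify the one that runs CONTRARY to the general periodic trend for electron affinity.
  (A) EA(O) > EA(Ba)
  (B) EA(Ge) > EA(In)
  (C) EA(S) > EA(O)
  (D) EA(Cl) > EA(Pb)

(C)

The general trend: electron affinity increases across a period and decreases down a group.
(A) O (period 2, group 16) vs Ba (period 6, group 2): the stated order agrees with the simple trend.
(B) Ge (period 4, group 14) vs In (period 5, group 13): the stated order agrees with the simple trend.
(C) S (period 3, group 16) vs O (period 2, group 16): the stated order contradicts the simple trend.
(D) Cl (period 3, group 17) vs Pb (period 6, group 14): the stated order agrees with the simple trend.
The exception is (C): the compact 2p subshell of O repels the added electron more than S's larger 3p does.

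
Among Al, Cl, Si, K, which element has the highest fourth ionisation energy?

Al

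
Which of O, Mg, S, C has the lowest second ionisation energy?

Mg

The second ionization energy removes an electron from the +1 ion. For each element: O⁺ still has 5 valence electrons; Mg⁺ still has 1 valence electron; S⁺ still has 5 valence electrons; C⁺ still has 3 valence electrons.
All are still removing valence electrons, so compare the +1 ions as you would atoms: IE_2 generally rises across a period (higher Z_eff) and falls down a group (larger shell), subject to the usual subshell exceptions.
Valence configurations: O⁺ [He]2s²2p³, Mg⁺ [Ne]3s¹, S⁺ [Ne]3s²3p³, C⁺ [He]2s²2p¹.
Tabulated IE_2 (kJ/mol): O 3388, Mg 1451, S 2252, C 2353.
Overall IE_2 order: Mg < S < C < O.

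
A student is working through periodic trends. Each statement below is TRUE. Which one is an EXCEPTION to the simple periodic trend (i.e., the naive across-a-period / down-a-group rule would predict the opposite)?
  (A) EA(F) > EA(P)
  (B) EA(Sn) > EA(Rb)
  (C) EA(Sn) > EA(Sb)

(C)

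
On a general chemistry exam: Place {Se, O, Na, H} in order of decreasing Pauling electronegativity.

H is in period 1, group 1; O is in period 2, group 16; Na is in period 3, group 1; Se is in period 4, group 16.
Atoms toward the upper right of the periodic table pull bonding electrons most strongly.
Here both period and group differ, so the two effects have to be weighed against each other.
H > Na: H sits above Na in group 1, so the down-group effect alone puts H higher.
Se > H: period and group pull opposite ways; the across-period shift dominates (2.55 vs 2.20).
O > Se: O sits above Se in group 16, so the down-group effect alone puts O higher.
For reference (Pauling): H 2.20, O 3.44, Na 0.93, Se 2.55.
So from highest to lowest: O > Se > H > Na.

O, Se, H, Na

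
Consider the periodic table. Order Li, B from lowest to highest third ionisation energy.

IE_3 is the cost of taking one more electron from the +2 cation: Li²⁺ is already 1 electron into the core; B²⁺ still has 1 valence electron.
Pulling an electron out of a noble-gas core costs far more than removing a remaining valence electron, so Li sits at the high end of IE_3.
Approximate IE_3 values (kJ/mol): Li 11815, B 3660.
So the third ionization energies run B < Li.

B < Li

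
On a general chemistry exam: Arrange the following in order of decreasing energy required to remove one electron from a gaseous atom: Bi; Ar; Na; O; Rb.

Ar, O, Bi, Na, Rb

Across a period the outer electron is held more tightly (higher IE₁); down a group it sits in a higher shell, more shielded, and comes off more easily.
Here both period and group differ, so the two effects have to be weighed against each other.
Na > Rb: they share group 1; the group trend gives Na the larger value.
Bi > Na: the two effects oppose for this pair; the across-period effect wins (703 vs 496 kJ/mol).
O > Bi: both effects reinforce here, so O is clearly the higher of the two.
Ar > O: the two effects oppose for this pair; the across-period effect wins (1521 vs 1314 kJ/mol).
Tabulated first ionization energy (kJ/mol): O 1314, Na 496, Ar 1521, Rb 403, Bi 703.
So from highest to lowest: Ar > O > Bi > Na > Rb.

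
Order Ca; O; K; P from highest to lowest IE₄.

O > Ca > K > P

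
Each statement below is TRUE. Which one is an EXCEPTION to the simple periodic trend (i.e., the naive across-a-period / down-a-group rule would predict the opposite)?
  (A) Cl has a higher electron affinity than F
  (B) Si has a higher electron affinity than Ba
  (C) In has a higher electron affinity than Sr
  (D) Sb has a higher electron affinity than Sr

The general trend: electron affinity increases across a period and decreases down a group.
(A) Cl (period 3, group 17) vs F (period 2, group 17): the stated order contradicts the simple trend.
(B) Si (period 3, group 14) vs Ba (period 6, group 2): the stated order agrees with the simple trend.
(C) In (period 5, group 13) vs Sr (period 5, group 2): the stated order agrees with the simple trend.
(D) Sb (period 5, group 15) vs Sr (period 5, group 2): the stated order agrees with the simple trend.
The exception is (A): F's small 2p subshell makes the incoming electron feel strong e⁻–e⁻ repulsion, so Cl actually releases more energy on gaining an electron.

(A)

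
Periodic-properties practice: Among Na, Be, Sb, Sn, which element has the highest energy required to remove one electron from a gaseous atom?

Be

Be is in period 2, group 2; Na is in period 3, group 1; Sn is in period 5, group 14; Sb is in period 5, group 15.
First ionization energy rises across a period (greater Z_eff holds electrons more tightly) and falls down a group (valence electrons are farther from the nucleus).
These span different periods and groups, so the two trends combine.
Sn > Na: the two effects oppose for this pair; the across-period effect wins (709 vs 496 kJ/mol).
Sb > Sn: Sb lies to the right of Sn in period 5, so the across-period effect alone puts Sb higher.
Be > Sb: the two effects oppose for this pair; the down-group effect wins (900 vs 831 kJ/mol).
For reference (kJ/mol): Be 900, Na 496, Sn 709, Sb 831.
The highest energy required to remove one electron from a gaseous atom among these belongs to Be.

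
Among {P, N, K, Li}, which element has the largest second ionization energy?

IE_2 is the cost of taking one more electron from the +1 cation: P⁺ still has 4 valence electrons; N⁺ still has 4 valence electrons; K⁺ is the bare [Ar] core; Li⁺ is the bare [He] core.
Pulling an electron out of a noble-gas core costs far more than removing a remaining valence electron, so K and Li sit at the high end of IE_2.
Valence configurations: P⁺ [Ne]3s²3p², N⁺ [He]2s²2p².
Tabulated IE_2 (kJ/mol): P 1907, N 2856, K 3052, Li 7298.
Hence IE_2: P < N < K < Li.

Li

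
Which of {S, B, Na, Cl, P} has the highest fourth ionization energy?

The fourth ionization energy removes an electron from the +3 ion. For each element: S³⁺ still has 3 valence electrons; B³⁺ is the bare [He] core; Na³⁺ is already 2 electrons into the core; Cl³⁺ still has 4 valence electrons; P³⁺ still has 2 valence electrons.
Core electrons are held far more tightly than valence electrons, so Na and B top the IE_4 order.
Valence configurations: S³⁺ [Ne]3s²3p¹, Cl³⁺ [Ne]3s²3p², P³⁺ [Ne]3s².
S³⁺ loses a lone 3p electron whereas P³⁺ must break into a filled 3s² pair, so IE_4(P) > IE_4(S) even though S has the higher nuclear charge.
Approximate IE_4 values (kJ/mol): S 4556, B 25026, Na 9543, Cl 5159, P 4964.
So the fourth ionization energies run S < P < Cl < Na < B.

B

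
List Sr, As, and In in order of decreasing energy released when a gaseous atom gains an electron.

Electron affinity generally becomes more exothermic across a period toward the halogens and less exothermic down a group.
Neither a single period nor a single group — weigh both effects.
In > Sr: both are in period 5; the period trend gives In the larger value.
As > In: both effects reinforce here, so As is clearly the higher of the two.
For reference (kJ/mol): As 78, Sr 5, In 29.
So from highest to lowest: As > In > Sr.

As > In > Sr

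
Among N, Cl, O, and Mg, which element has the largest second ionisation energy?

The second ionization energy removes an electron from the +1 ion. For each element: N⁺ still has 4 valence electrons; Cl⁺ still has 6 valence electrons; O⁺ still has 5 valence electrons; Mg⁺ still has 1 valence electron.
All are still removing valence electrons, so compare the +1 ions as you would atoms: IE_2 generally rises across a period (higher Z_eff) and falls down a group (larger shell), subject to the usual subshell exceptions.
Valence configurations: N⁺ [He]2s²2p², Cl⁺ [Ne]3s²3p⁴, O⁺ [He]2s²2p³, Mg⁺ [Ne]3s¹.
Approximate IE_2 values (kJ/mol): N 2856, Cl 2298, O 3388, Mg 1451.
Overall IE_2 order: Mg < Cl < N < O.

O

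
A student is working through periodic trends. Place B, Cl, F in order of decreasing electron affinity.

B is in period 2, group 13; F is in period 2, group 17; Cl is in period 3, group 17.
EA tends to increase across a period and decrease down a group, though the pattern is less regular than for IE or radius.
Neither a single period nor a single group — weigh both effects.
F > B: both are in period 2; the period trend gives F the larger value.
Cl > F: this pair runs against the simple trend — see the exception note.
Note the exception: Cl has a higher electron affinity than F, contrary to the simple trend — F's small 2p subshell makes the incoming electron feel strong e⁻–e⁻ repulsion, so Cl actually releases more energy on gaining an electron.
Approximate values (kJ/mol): B 27, F 328, Cl 349.
So from highest to lowest: Cl > F > B.

Cl > F > B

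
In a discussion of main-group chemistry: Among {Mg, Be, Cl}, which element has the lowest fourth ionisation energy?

Cl

The fourth ionization energy removes an electron from the +3 ion. For each element: Mg³⁺ is already 1 electron into the core; Be³⁺ is already 1 electron into the core; Cl³⁺ still has 4 valence electrons.
Pulling an electron out of a noble-gas core costs far more than removing a remaining valence electron, so Mg and Be sit at the high end of IE_4.
Approximate IE_4 values (kJ/mol): Mg 10543, Be 21007, Cl 5159.
Hence IE_4: Cl < Mg < Be.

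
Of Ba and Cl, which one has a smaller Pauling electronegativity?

Cl is in period 3, group 17; Ba is in period 6, group 2.
EN rises left→right (higher Z_eff, smaller atoms) and falls top→bottom (larger, more shielded atoms).
Here both period and group differ, so the two effects have to be weighed against each other.
Cl > Ba: relative to Ba, both the across-period and down-group shifts push Cl's electronegativity up.
For reference (Pauling): Cl 3.16, Ba 0.89.
So Ba has the smaller Pauling electronegativity (Ba < Cl).

Ba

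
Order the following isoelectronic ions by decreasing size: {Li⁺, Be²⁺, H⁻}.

All of these have 2 electrons, so size is governed by nuclear charge alone: the more protons, the stronger the pull on the same electron cloud, and the smaller the ion.
Nuclear charges: Be²⁺ (Z=4), Li⁺ (Z=3), H⁻ (Z=1).
Largest to smallest: H⁻ > Li⁺ > Be²⁺.

H⁻ > Li⁺ > Be²⁺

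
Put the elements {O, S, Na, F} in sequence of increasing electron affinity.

O is in period 2, group 16; F is in period 2, group 17; Na is in period 3, group 1; S is in period 3, group 16.
Atoms with high Z_eff and room in the valence shell (especially the halogens) have the most exothermic electron affinities.
Here both period and group differ, so the two effects have to be weighed against each other.
O > Na: both effects reinforce here, so O is clearly the higher of the two.
S > O: this pair runs against the simple trend — see the exception note.
F > S: both effects reinforce here, so F is clearly the higher of the two.
Note the exception: S has a higher electron affinity than O, contrary to the simple trend — the compact 2p subshell of O repels the added electron more than S's larger 3p does.
Tabulated electron affinity (kJ/mol): O 141, F 328, Na 53, S 200.
So from lowest to highest: Na < O < S < F.

Na < O < S < F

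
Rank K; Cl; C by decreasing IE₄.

C > K > Cl

After 3 electrons have been removed, what remains? K³⁺ is already 2 electrons into the core; Cl³⁺ still has 4 valence electrons; C³⁺ still has 1 valence electron.
Usually core removal costs more than valence removal, but here the competition is close: a tightly held n=2 valence electron can cost more to remove than an n=3 core electron, so the actual values have to decide it.
Valence configurations: Cl³⁺ [Ne]3s²3p², C³⁺ [He]2s¹.
The numbers (kJ/mol): K 5877, Cl 5159, C 6223.
Hence IE_4: Cl < K < C.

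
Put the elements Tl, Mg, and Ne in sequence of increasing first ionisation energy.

Tl < Mg < Ne

Ne is in period 2, group 18; Mg is in period 3, group 2; Tl is in period 6, group 13.
IE₁ increases left→right with effective nuclear charge and decreases top→bottom as the valence shell moves farther out.
These span different periods and groups, so the two trends combine.
Mg > Tl: the two effects oppose for this pair; the down-group effect wins (738 vs 589 kJ/mol).
Ne > Mg: relative to Mg, both the across-period and down-group shifts push Ne's first ionization energy up.
Approximate values (kJ/mol): Ne 2081, Mg 738, Tl 589.
So from lowest to highest: Tl < Mg < Ne.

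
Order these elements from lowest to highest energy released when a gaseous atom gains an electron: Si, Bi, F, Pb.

F is in period 2, group 17; Si is in period 3, group 14; Pb is in period 6, group 14; Bi is in period 6, group 15.
EA tends to increase across a period and decrease down a group, though the pattern is less regular than for IE or radius.
Neither a single period nor a single group — weigh both effects.
Bi > Pb: both are in period 6; the period trend gives Bi the larger value.
Si > Bi: period and group pull opposite ways; the down-group shift dominates (134 vs 91 kJ/mol).
F > Si: both effects reinforce here, so F is clearly the higher of the two.
Approximate values (kJ/mol): F 328, Si 134, Pb 35, Bi 91.
So from lowest to highest: Pb < Bi < Si < F.

Pb < Bi < Si < F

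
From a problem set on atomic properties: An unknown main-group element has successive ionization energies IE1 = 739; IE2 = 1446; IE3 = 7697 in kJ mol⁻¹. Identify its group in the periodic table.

Group 2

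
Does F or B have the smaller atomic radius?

F

B is in period 2, group 13; F is in period 2, group 17.
Radius decreases left→right (rising Z_eff, same n) and increases top→bottom (higher n).
All lie in period 2, so atomic radius increases right to left.
So F has the smaller atomic radius (F < B).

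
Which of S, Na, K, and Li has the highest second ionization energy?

The second ionization energy removes an electron from the +1 ion. For each element: S⁺ still has 5 valence electrons; Na⁺ is the bare [Ne] core; K⁺ is the bare [Ar] core; Li⁺ is the bare [He] core.
Core electrons are held far more tightly than valence electrons, so K, Na and Li top the IE_2 order.
Tabulated IE_2 (kJ/mol): S 2252, Na 4562, K 3052, Li 7298.
Hence IE_2: S < K < Na < Li.

Li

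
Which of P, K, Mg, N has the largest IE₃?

Consider each +2 ion: P²⁺ still has 3 valence electrons; K²⁺ is already 1 electron into the core; Mg²⁺ is the bare [Ne] core; N²⁺ still has 3 valence electrons.
Usually core removal costs more than valence removal, but here the competition is close: a tightly held n=2 valence electron can cost more to remove than an n=3 core electron, so the actual values have to decide it.
Valence configurations: P²⁺ [Ne]3s²3p¹, N²⁺ [He]2s²2p¹.
The numbers (kJ/mol): P 2914, K 4420, Mg 7733, N 4578.
Putting it together, IE_3: P < K < N < Mg.

Mg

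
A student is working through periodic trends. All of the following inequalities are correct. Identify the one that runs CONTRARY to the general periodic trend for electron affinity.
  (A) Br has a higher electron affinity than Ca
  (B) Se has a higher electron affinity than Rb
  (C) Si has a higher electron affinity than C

(C)

The general trend: electron affinity increases across a period and decreases down a group.
(A) Br (period 4, group 17) vs Ca (period 4, group 2): the stated order agrees with the simple trend.
(B) Se (period 4, group 16) vs Rb (period 5, group 1): the stated order agrees with the simple trend.
(C) Si (period 3, group 14) vs C (period 2, group 14): the stated order contradicts the simple trend.
The exception is (C): Si's larger, more diffuse 3p orbitals accept an added electron slightly more readily than C's compact 2p.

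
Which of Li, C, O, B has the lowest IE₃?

IE_3 is the cost of taking one more electron from the +2 cation: Li²⁺ is already 1 electron into the core; C²⁺ still has 2 valence electrons; O²⁺ still has 4 valence electrons; B²⁺ still has 1 valence electron.
Breaking into a closed-shell core is much more expensive than removing a leftover valence electron — Li has the largest IE_3 here.
Valence configurations: C²⁺ [He]2s², O²⁺ [He]2s²2p², B²⁺ [He]2s¹.
The numbers (kJ/mol): Li 11815, C 4620, O 5300, B 3660.
So the third ionization energies run B < C < O < Li.

B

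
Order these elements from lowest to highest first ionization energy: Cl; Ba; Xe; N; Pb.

Ba, Pb, Xe, Cl, N

IE₁ increases left→right with effective nuclear charge and decreases top→bottom as the valence shell moves farther out.
Neither a single period nor a single group — weigh both effects.
Pb > Ba: both are in period 6; the period trend gives Pb the larger value.
Xe > Pb: relative to Pb, both the across-period and down-group shifts push Xe's first ionization energy up.
Cl > Xe: the two effects oppose for this pair; the down-group effect wins (1251 vs 1170 kJ/mol).
N > Cl: period and group pull opposite ways; the down-group shift dominates (1402 vs 1251 kJ/mol).
Tabulated first ionization energy (kJ/mol): N 1402, Cl 1251, Xe 1170, Ba 503, Pb 716.
So from lowest to highest: Ba < Pb < Xe < Cl < N.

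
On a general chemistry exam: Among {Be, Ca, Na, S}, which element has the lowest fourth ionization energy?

Consider each +3 ion: Be³⁺ is already 1 electron into the core; Ca³⁺ is already 1 electron into the core; Na³⁺ is already 2 electrons into the core; S³⁺ still has 3 valence electrons.
Pulling an electron out of a noble-gas core costs far more than removing a remaining valence electron, so Ca, Na and Be sit at the high end of IE_4.
Approximate IE_4 values (kJ/mol): Be 21007, Ca 6491, Na 9543, S 4556.
Hence IE_4: S < Ca < Na < Be.

S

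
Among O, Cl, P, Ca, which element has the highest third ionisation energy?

After 2 electrons have been removed, what remains? O²⁺ still has 4 valence electrons; Cl²⁺ still has 5 valence electrons; P²⁺ still has 3 valence electrons; Ca²⁺ is the bare [Ar] core.
Usually core removal costs more than valence removal, but here the competition is close: a tightly held n=2 valence electron can cost more to remove than an n=3 core electron, so the actual values have to decide it.
Valence configurations: O²⁺ [He]2s²2p², Cl²⁺ [Ne]3s²3p³, P²⁺ [Ne]3s²3p¹.
Approximate IE_3 values (kJ/mol): O 5300, Cl 3822, P 2914, Ca 4912.
So the third ionization energies run P < Cl < Ca < O.

O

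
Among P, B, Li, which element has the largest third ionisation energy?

Li

The third ionization energy removes an electron from the +2 ion. For each element: P²⁺ still has 3 valence electrons; B²⁺ still has 1 valence electron; Li²⁺ is already 1 electron into the core.
Breaking into a closed-shell core is much more expensive than removing a leftover valence electron — Li has the largest IE_3 here.
Valence configurations: P²⁺ [Ne]3s²3p¹, B²⁺ [He]2s¹.
The numbers (kJ/mol): P 2914, B 3660, Li 11815.
Putting it together, IE_3: P < B < Li.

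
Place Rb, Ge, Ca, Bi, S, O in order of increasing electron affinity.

Ca < Rb < Bi < Ge < O < S

Adding an electron releases more energy for atoms nearer the top right (short of the noble gases).
Neither a single period nor a single group — weigh both effects.
Rb > Ca: this pair runs against the simple trend — see the exception note.
Bi > Rb: the two effects oppose for this pair; the across-period effect wins (91 vs 47 kJ/mol).
Ge > Bi: period and group pull opposite ways; the down-group shift dominates (119 vs 91 kJ/mol).
O > Ge: both effects reinforce here, so O is clearly the higher of the two.
S > O: this pair runs against the simple trend — see the exception note.
Note the exception: Rb has a higher electron affinity than Ca, contrary to the simple trend — adding an electron to Ca (ns²) has to open a new, higher-energy np subshell, which is unfavourable.
Note the exception: S has a higher electron affinity than O, contrary to the simple trend — the compact 2p subshell of O repels the added electron more than S's larger 3p does.
For reference (kJ/mol): O 141, S 200, Ca 2, Ge 119, Rb 47, Bi 91.
So from lowest to highest: Ca < Rb < Bi < Ge < O < S.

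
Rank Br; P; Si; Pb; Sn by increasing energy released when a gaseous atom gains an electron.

Si is in period 3, group 14; P is in period 3, group 15; Br is in period 4, group 17; Sn is in period 5, group 14; Pb is in period 6, group 14.
Atoms with high Z_eff and room in the valence shell (especially the halogens) have the most exothermic electron affinities.
Here both period and group differ, so the two effects have to be weighed against each other.
P > Pb: relative to Pb, both the across-period and down-group shifts push P's electron affinity up.
Sn > P: this pair runs against the simple trend — see the exception note.
Si > Sn: Si sits above Sn in group 14, so the down-group effect alone puts Si higher.
Br > Si: the two effects oppose for this pair; the across-period effect wins (325 vs 134 kJ/mol).
Note the exception: Sn has a higher electron affinity than P, contrary to the simple trend — adding an electron to P's half-filled np³ subshell costs electron-pairing energy.
Note the exception: Si has a higher electron affinity than P, contrary to the simple trend — adding an electron to P's half-filled 3p³ is unfavourable, so Si (3p²) has the more exothermic EA.
For reference (kJ/mol): Si 134, P 72, Br 325, Sn 107, Pb 35.
So from lowest to highest: Pb < P < Sn < Si < Br.

Pb, P, Sn, Si, Br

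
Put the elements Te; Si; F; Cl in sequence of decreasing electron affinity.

Cl, F, Te, Si

F is in period 2, group 17; Si is in period 3, group 14; Cl is in period 3, group 17; Te is in period 5, group 16.
Atoms with high Z_eff and room in the valence shell (especially the halogens) have the most exothermic electron affinities.
These span different periods and groups, so the two trends combine.
Te > Si: period and group pull opposite ways; the across-period shift dominates (190 vs 134 kJ/mol).
F > Te: both effects reinforce here, so F is clearly the higher of the two.
Cl > F: this pair runs against the simple trend — see the exception note.
Note the exception: Cl has a higher electron affinity than F, contrary to the simple trend — F's small 2p subshell makes the incoming electron feel strong e⁻–e⁻ repulsion, so Cl actually releases more energy on gaining an electron.
Approximate values (kJ/mol): F 328, Si 134, Cl 349, Te 190.
So from highest to lowest: Cl > F > Te > Si.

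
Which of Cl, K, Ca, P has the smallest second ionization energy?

Ca

Consider each +1 ion: Cl⁺ still has 6 valence electrons; K⁺ is the bare [Ar] core; Ca⁺ still has 1 valence electron; P⁺ still has 4 valence electrons.
Core electrons are held far more tightly than valence electrons, so K tops the IE_2 order.
Valence configurations: Cl⁺ [Ne]3s²3p⁴, Ca⁺ [Ar]4s¹, P⁺ [Ne]3s²3p².
Tabulated IE_2 (kJ/mol): Cl 2298, K 3052, Ca 1145, P 1907.
Overall IE_2 order: Ca < P < Cl < K.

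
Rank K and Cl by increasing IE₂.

IE_2 is the cost of taking one more electron from the +1 cation: K⁺ is the bare [Ar] core; Cl⁺ still has 6 valence electrons.
Breaking into a closed-shell core is much more expensive than removing a leftover valence electron — K has the largest IE_2 here.
Tabulated IE_2 (kJ/mol): K 3052, Cl 2298.
Overall IE_2 order: Cl < K.

Cl < K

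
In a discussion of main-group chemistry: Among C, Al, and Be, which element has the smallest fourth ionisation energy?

C

The fourth ionization energy removes an electron from the +3 ion. For each element: C³⁺ still has 1 valence electron; Al³⁺ is the bare [Ne] core; Be³⁺ is already 1 electron into the core.
Pulling an electron out of a noble-gas core costs far more than removing a remaining valence electron, so Al and Be sit at the high end of IE_4.
The numbers (kJ/mol): C 6223, Al 11577, Be 21007.
Overall IE_4 order: C < Al < Be.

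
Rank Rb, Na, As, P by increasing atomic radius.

Na is in period 3, group 1; P is in period 3, group 15; As is in period 4, group 15; Rb is in period 5, group 1.
Across a period the added protons contract the valence shell; down a group each new principal shell makes the atom larger.
Here both period and group differ, so the two effects have to be weighed against each other.
As > P: they share group 15; the group trend gives As the larger value.
Na > As: period and group pull opposite ways; the across-period shift dominates (155 vs 121 pm).
Rb > Na: they share group 1; the group trend gives Rb the larger value.
Tabulated atomic radius (pm): Na 155, P 111, As 121, Rb 210.
So from smallest to largest: P < As < Na < Rb.

P < As < Na < Rb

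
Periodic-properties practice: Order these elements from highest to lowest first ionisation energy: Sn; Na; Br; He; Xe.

Across a period the outer electron is held more tightly (higher IE₁); down a group it sits in a higher shell, more shielded, and comes off more easily.
These span different periods and groups, so the two trends combine.
Sn > Na: the two effects oppose for this pair; the across-period effect wins (709 vs 496 kJ/mol).
Br > Sn: both effects reinforce here, so Br is clearly the higher of the two.
Xe > Br: the two effects oppose for this pair; the across-period effect wins (1170 vs 1140 kJ/mol).
He > Xe: they share group 18; the group trend gives He the larger value.
For reference (kJ/mol): He 2372, Na 496, Br 1140, Sn 709, Xe 1170.
So from highest to lowest: He > Xe > Br > Sn > Na.

He > Xe > Br > Sn > Na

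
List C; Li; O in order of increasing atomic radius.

O < C < Li

Li is in period 2, group 1; C is in period 2, group 14; O is in period 2, group 16.
Moving right in a period, electrons are added to the same shell under a stronger nuclear pull, so atoms get smaller; moving down, a new shell is opened and atoms get larger.
All lie in period 2, so atomic radius increases right to left.
So from smallest to largest: O < C < Li.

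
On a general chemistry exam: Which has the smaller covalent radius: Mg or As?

As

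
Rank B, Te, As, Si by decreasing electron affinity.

Te, Si, As, B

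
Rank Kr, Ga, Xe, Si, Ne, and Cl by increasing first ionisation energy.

Ne is in period 2, group 18; Si is in period 3, group 14; Cl is in period 3, group 17; Ga is in period 4, group 13; Kr is in period 4, group 18; Xe is in period 5, group 18.
First ionization energy rises across a period (greater Z_eff holds electrons more tightly) and falls down a group (valence electrons are farther from the nucleus).
These span different periods and groups, so the two trends combine.
Si > Ga: relative to Ga, both the across-period and down-group shifts push Si's first ionization energy up.
Xe > Si: the two effects oppose for this pair; the across-period effect wins (1170 vs 786 kJ/mol).
Cl > Xe: the two effects oppose for this pair; the down-group effect wins (1251 vs 1170 kJ/mol).
Kr > Cl: period and group pull opposite ways; the across-period shift dominates (1351 vs 1251 kJ/mol).
Ne > Kr: they share group 18; the group trend gives Ne the larger value.
Approximate values (kJ/mol): Ne 2081, Si 786, Cl 1251, Ga 579, Kr 1351, Xe 1170.
So from lowest to highest: Ga < Si < Xe < Cl < Kr < Ne.

Ga < Si < Xe < Cl < Kr < Ne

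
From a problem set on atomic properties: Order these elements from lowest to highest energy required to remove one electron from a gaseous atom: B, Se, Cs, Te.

Cs < B < Te < Se

B is in period 2, group 13; Se is in period 4, group 16; Te is in period 5, group 16; Cs is in period 6, group 1.
Across a period the outer electron is held more tightly (higher IE₁); down a group it sits in a higher shell, more shielded, and comes off more easily.
Neither a single period nor a single group — weigh both effects.
B > Cs: relative to Cs, both the across-period and down-group shifts push B's first ionization energy up.
Te > B: period and group pull opposite ways; the across-period shift dominates (869 vs 801 kJ/mol).
Se > Te: Se sits above Te in group 16, so the down-group effect alone puts Se higher.
Approximate values (kJ/mol): B 801, Se 941, Te 869, Cs 376.
So from lowest to highest: Cs < B < Te < Se.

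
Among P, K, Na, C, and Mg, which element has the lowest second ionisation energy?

IE_2 is the cost of taking one more electron from the +1 cation: P⁺ still has 4 valence electrons; K⁺ is the bare [Ar] core; Na⁺ is the bare [Ne] core; C⁺ still has 3 valence electrons; Mg⁺ still has 1 valence electron.
Breaking into a closed-shell core is much more expensive than removing a leftover valence electron — K and Na have the largest IE_2 here.
Valence configurations: P⁺ [Ne]3s²3p², C⁺ [He]2s²2p¹, Mg⁺ [Ne]3s¹.
Approximate IE_2 values (kJ/mol): P 1907, K 3052, Na 4562, C 2353, Mg 1451.
Overall IE_2 order: Mg < P < C < K < Na.

Mg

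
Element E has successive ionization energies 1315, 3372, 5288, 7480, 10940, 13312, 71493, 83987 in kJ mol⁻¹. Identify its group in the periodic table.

Look for the largest jump between consecutive ionization energies: IE7/IE6 ≈ 5.4, far larger than any earlier ratio.
That jump marks the point where a core electron is being removed. So the atom has 6 valence electrons.
A main-group element with 6 valence electrons is in group 16.

Group 16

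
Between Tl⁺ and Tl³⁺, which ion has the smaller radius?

Tl³⁺

Both ions have Z = 81 protons, but Tl³⁺ has lost more electrons, so its remaining electrons feel a larger effective nuclear charge per electron and are pulled in more tightly.
Higher positive charge → smaller ion, so Tl⁺ > Tl³⁺.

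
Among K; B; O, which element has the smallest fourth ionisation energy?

Consider each +3 ion: K³⁺ is already 2 electrons into the core; B³⁺ is the bare [He] core; O³⁺ still has 3 valence electrons.
Usually core removal costs more than valence removal, but here the competition is close: a tightly held n=2 valence electron can cost more to remove than an n=3 core electron, so the actual values have to decide it.
Approximate IE_4 values (kJ/mol): K 5877, B 25026, O 7469.
So the fourth ionization energies run K < O < B.

K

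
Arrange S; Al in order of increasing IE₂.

The second ionization energy removes an electron from the +1 ion. For each element: S⁺ still has 5 valence electrons; Al⁺ still has 2 valence electrons.
All are still removing valence electrons, so compare the +1 ions as you would atoms: IE_2 generally rises across a period (higher Z_eff) and falls down a group (larger shell), subject to the usual subshell exceptions.
Valence configurations: S⁺ [Ne]3s²3p³, Al⁺ [Ne]3s².
Tabulated IE_2 (kJ/mol): S 2252, Al 1817.
So the second ionization energies run Al < S.

Al < S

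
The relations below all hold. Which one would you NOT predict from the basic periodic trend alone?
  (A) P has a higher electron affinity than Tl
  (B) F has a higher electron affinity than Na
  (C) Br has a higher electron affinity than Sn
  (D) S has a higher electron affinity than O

(D)

The general trend: electron affinity increases across a period and decreases down a group.
(A) P (period 3, group 15) vs Tl (period 6, group 13): the stated order agrees with the simple trend.
(B) F (period 2, group 17) vs Na (period 3, group 1): the stated order agrees with the simple trend.
(C) Br (period 4, group 17) vs Sn (period 5, group 14): the stated order agrees with the simple trend.
(D) S (period 3, group 16) vs O (period 2, group 16): the stated order contradicts the simple trend.
The exception is (D): the compact 2p subshell of O repels the added electron more than S's larger 3p does.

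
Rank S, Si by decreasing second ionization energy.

S > Si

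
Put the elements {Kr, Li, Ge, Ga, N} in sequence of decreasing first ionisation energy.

N > Kr > Ge > Ga > Li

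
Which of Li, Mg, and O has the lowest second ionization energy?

Mg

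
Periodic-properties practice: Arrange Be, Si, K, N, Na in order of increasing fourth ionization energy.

Si < K < N < Na < Be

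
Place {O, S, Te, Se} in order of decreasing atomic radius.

O is in period 2, group 16; S is in period 3, group 16; Se is in period 4, group 16; Te is in period 5, group 16.
Radius decreases left→right (rising Z_eff, same n) and increases top→bottom (higher n).
All are in group 16, so atomic radius increases down the group.
So from largest to smallest: Te > Se > S > O.

Te > Se > S > O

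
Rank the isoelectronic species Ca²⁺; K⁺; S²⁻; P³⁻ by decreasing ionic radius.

All of these have 18 electrons, so size is governed by nuclear charge alone: the more protons, the stronger the pull on the same electron cloud, and the smaller the ion.
Nuclear charges: Ca²⁺ (Z=20), K⁺ (Z=19), S²⁻ (Z=16), P³⁻ (Z=15).
Largest to smallest: P³⁻ > S²⁻ > K⁺ > Ca²⁺.

P³⁻, S²⁻, K⁺, Ca²⁺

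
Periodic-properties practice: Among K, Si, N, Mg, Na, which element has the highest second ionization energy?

Na

After 1 electron has been removed, what remains? K⁺ is the bare [Ar] core; Si⁺ still has 3 valence electrons; N⁺ still has 4 valence electrons; Mg⁺ still has 1 valence electron; Na⁺ is the bare [Ne] core.
Core electrons are held far more tightly than valence electrons, so K and Na top the IE_2 order.
Valence configurations: Si⁺ [Ne]3s²3p¹, N⁺ [He]2s²2p², Mg⁺ [Ne]3s¹.
The numbers (kJ/mol): K 3052, Si 1577, N 2856, Mg 1451, Na 4562.
Hence IE_2: Mg < Si < N < K < Na.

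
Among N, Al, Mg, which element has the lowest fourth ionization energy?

IE_4 is the cost of taking one more electron from the +3 cation: N³⁺ still has 2 valence electrons; Al³⁺ is the bare [Ne] core; Mg³⁺ is already 1 electron into the core.
Breaking into a closed-shell core is much more expensive than removing a leftover valence electron — Mg and Al have the largest IE_4 here.
Tabulated IE_4 (kJ/mol): N 7475, Al 11577, Mg 10543.
So the fourth ionization energies run N < Mg < Al.

N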